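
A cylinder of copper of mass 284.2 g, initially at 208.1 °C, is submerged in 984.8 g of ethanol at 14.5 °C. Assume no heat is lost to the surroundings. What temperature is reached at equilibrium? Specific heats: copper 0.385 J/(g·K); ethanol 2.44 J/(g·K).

T_f ≈ 22.9 °C

Set heat shed by the hot body equal to heat absorbed by the cold body:
284.2·0.385·(208.1 − T) = 984.8·2.44·(T − 14.5)
109.42(208.1 − T) = 2402.9(T − 14.5)
2512.3 T = 57612  ⇒  T ≈ 22.93 °C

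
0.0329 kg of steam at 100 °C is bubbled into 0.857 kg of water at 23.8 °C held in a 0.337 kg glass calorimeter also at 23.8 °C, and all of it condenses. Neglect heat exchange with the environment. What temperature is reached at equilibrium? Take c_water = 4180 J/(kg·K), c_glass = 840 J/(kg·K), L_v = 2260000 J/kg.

Taking heat into each body as positive, Σ m c ΔT = 0:
condense steam: −0.0329×2260000 = −74354
  condensate cools 100→T: 0.0329×4180×(T − 100) = 137.52(T − 100)
  original water: 3582.3(T − 23.8)
  cup: 283.08(T − 23.8)
4002.9 T = 74354 + 13752 + 91995 = 180101
T ≈ 44.99 °C, under the boiling point, so the assumption holds.

T_f ≈ 45.0 °C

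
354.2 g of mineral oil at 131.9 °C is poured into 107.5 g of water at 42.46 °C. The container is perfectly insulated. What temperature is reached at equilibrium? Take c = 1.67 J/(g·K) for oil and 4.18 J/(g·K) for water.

T_f is the heat-capacity-weighted average of the initial temperatures:
T_f = (591.51·131.9 + 449.35·42.46) / (591.51 + 449.35)
    = 97100 / 1040.9 ≈ 93.29 °C

T_f ≈ 93.3 °C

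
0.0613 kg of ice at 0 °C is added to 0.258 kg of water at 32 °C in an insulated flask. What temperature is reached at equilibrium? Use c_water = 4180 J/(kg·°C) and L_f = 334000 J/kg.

Sum of m c ΔT and latent-heat terms is zero:
fusion: m_ice L_f = 0.0613×334000 = 20474; meltwater 0→T: 0.0613×4180×T = 256.23 T; water cools: 0.258×4180×(T − 32) = 1078.4(T − 32)
1334.7 T = 34510 − 20474 = 14036
T ≈ 10.52 °C. Since T > 0 °C, the all-ice-melts assumption holds.

T_f ≈ 10.5 °C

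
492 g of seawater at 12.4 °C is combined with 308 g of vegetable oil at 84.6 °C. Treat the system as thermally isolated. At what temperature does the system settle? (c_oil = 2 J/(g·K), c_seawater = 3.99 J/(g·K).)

T_f ≈ 29.6 °C

Set heat shed by the hot body equal to heat absorbed by the cold body:
308×2×(84.6 − T) = 492×3.99×(T − 12.4)
616(84.6 − T) = 1963.1(T − 12.4)
2579.1 T = 76456  ⇒  T ≈ 29.64 °C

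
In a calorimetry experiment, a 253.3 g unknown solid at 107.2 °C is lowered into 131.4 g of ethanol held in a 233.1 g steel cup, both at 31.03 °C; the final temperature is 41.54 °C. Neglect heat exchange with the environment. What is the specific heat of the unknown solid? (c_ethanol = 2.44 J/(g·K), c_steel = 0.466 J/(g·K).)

Heat gained plus heat lost sum to zero:
253.3×c×(41.54 − 107.2) + 131.4×2.44×(41.54 − 31.03) + 233.1×0.466×(41.54 − 31.03) = 0
-16632 c = -4511.3
c = -4511.3/-16632 ≈ 0.2712 J/(g·K)

c ≈ 0.271 J/(g·K)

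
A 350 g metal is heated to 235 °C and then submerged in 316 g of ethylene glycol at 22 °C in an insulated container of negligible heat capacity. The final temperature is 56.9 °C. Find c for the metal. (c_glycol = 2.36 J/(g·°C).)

c ≈ 0.418 J/(g·°C)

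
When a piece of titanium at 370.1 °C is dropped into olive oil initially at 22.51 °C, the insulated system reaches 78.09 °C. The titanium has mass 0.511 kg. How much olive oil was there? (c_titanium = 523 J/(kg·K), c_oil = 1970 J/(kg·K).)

m ≈ 0.713 kg

Energy conservation, ΣQ = 0:
0.511·523·(78.09 − 370.1) + m·1970·(78.09 − 22.51) = 0
109493 m = 78041
m = 78041/109493 ≈ 0.7127 kg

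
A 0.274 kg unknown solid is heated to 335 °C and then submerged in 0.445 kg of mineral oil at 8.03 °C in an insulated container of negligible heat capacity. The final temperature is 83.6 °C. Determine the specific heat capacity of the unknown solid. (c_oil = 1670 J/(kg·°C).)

Taking heat into each body as positive, Σ m c ΔT = 0:
0.274·c·(83.6 − 335) + 0.445·1670·(83.6 − 8.03) = 0
-68.88 c = -56160
c = -56160/-68.88 ≈ 815.3 J/(kg·°C)

c ≈ 815 J/(kg·°C)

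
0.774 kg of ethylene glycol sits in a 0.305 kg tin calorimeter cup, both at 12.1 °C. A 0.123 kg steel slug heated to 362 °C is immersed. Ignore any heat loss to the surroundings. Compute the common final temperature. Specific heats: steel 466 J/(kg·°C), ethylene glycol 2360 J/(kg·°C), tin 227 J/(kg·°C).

T_f ≈ 22.4 °C

Net heat exchanged in the isolated system is zero:
0.123*466*(T − 362) + 0.774*2360*(T − 12.1) + 0.305*227*(T − 12.1) = 0
57.32(T − 362) + 1826.6(T − 12.1) + 69.23(T − 12.1) = 0
1953.2 T = 43689
T = 43689 / 1953.2 = 22.4 °C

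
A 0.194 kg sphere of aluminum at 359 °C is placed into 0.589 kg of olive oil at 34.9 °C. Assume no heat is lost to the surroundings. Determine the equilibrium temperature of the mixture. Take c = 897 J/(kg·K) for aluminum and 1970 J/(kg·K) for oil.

Heat gained plus heat lost sum to zero:
0.194·897·(T − 359) + 0.589·1970·(T − 34.9) = 0
(174.02 + 1160.3) T = 174.02·359 + 1160.3·34.9
T = 102968 / 1334.3 = 77.2 °C

T_f ≈ 77.2 °C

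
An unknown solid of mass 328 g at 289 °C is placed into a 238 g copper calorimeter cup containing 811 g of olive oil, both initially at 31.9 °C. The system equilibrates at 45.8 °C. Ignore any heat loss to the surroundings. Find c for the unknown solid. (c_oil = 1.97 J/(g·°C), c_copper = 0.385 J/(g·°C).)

c ≈ 0.294 J/(g·°C)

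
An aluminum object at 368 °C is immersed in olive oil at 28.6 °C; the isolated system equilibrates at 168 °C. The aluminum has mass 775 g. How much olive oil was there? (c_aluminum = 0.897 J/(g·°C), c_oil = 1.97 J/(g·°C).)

m ≈ 506 g

Setting the total heat transfer to zero:
775·0.897·(168 − 368) + m·1.97·(168 − 28.6) = 0
274.62 m = 139035
m = 139035/274.62 ≈ 506.3 g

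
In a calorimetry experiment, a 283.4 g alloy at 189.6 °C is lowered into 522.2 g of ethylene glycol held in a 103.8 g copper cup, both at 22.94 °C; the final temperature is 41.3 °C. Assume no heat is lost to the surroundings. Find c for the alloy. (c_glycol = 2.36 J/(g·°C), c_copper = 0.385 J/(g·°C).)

c ≈ 0.556 J/(g·°C)

Net heat exchanged in the isolated system is zero:
283.4×c×(41.3 − 189.6) + 522.2×2.36×(41.3 − 22.94) + 103.8×0.385×(41.3 − 22.94) = 0
-42028 c = -23360
c = -23360/-42028 ≈ 0.5558 J/(g·°C)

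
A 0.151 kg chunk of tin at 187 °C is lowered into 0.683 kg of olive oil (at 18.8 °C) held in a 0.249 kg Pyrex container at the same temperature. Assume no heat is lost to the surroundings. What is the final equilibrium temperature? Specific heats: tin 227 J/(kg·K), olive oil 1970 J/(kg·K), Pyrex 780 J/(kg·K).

T_f ≈ 22.5 °C

T_f is the heat-capacity-weighted average of the initial temperatures:
T_f = (34.28·187 + 1345.5·18.8 + 194.22·18.8) / (34.28 + 1345.5 + 194.22)
    = 35357 / 1574 ≈ 22.46 °C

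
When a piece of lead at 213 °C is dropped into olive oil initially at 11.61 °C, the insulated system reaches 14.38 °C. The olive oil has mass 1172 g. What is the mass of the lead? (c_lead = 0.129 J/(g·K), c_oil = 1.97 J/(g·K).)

Heat lost by the lead = heat gained by the oil:
m×0.129×(213 − 14.38) = 1172×1.97×(14.38 − 11.61)
25.62 m = 6395.5  ⇒  m ≈ 249.6 g

m ≈ 250 g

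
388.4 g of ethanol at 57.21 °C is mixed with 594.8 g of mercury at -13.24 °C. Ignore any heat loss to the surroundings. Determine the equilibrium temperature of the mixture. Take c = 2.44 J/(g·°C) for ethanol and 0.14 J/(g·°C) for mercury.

T_f is the heat-capacity-weighted average of the initial temperatures:
T_f = (947.7×57.21 + 83.27×(-13.24)) / (947.7 + 83.27)
    = 53115 / 1031 ≈ 51.52 °C

T_f ≈ 51.5 °C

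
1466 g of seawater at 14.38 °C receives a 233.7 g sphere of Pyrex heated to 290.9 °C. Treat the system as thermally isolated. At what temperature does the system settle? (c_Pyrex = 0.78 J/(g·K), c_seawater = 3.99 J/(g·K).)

T_f ≈ 22.7 °C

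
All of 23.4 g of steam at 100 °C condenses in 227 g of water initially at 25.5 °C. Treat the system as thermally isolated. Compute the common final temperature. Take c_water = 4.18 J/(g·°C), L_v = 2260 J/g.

T_f ≈ 83.0 °C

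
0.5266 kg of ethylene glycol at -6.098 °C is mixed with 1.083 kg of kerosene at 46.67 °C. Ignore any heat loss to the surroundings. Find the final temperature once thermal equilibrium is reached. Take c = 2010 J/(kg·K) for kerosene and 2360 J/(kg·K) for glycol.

T_f = Σ m_i c_i T_i / Σ m_i c_i:
T_f = (2176.8×46.67 + 1242.8×(-6.098)) / (2176.8 + 1242.8)
    = 94014 / 3419.6 ≈ 27.49 °C

T_f ≈ 27.5 °C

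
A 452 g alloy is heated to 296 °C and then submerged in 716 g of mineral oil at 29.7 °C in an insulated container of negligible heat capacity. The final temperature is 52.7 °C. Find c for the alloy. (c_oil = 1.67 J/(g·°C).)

Heat lost by the alloy = heat gained by the oil:
452·c·(296 − 52.7) = 716·1.67·(52.7 − 29.7)
109972 c = 27502  ⇒  c ≈ 0.2501 J/(g·°C)

c ≈ 0.25 J/(g·°C)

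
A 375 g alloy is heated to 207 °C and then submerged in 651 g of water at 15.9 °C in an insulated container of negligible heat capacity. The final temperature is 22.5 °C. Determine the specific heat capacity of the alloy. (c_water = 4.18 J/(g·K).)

c ≈ 0.26 J/(g·K)

Setting the total heat transfer to zero:
375×c×(22.5 − 207) + 651×4.18×(22.5 − 15.9) = 0
-69188 c = -17960
c = -17960/-69188 ≈ 0.2596 J/(g·K)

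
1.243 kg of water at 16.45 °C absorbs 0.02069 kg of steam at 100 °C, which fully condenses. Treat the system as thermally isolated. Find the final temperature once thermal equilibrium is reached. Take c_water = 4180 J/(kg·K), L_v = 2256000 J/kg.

Setting the total heat transfer to zero:
steam→water at 100 °C releases m L_v = 0.02069×2256000 = 46677; condensate cools 100→T: 0.02069×4180×(T − 100) = 86.48(T − 100); original water: 5195.7(T − 16.45)
5282.2 T = 46677 + 8648.4 + 85470 = 140795
T ≈ 26.65 °C — below 100 °C, confirming all the steam condensed.

T_f ≈ 26.7 °C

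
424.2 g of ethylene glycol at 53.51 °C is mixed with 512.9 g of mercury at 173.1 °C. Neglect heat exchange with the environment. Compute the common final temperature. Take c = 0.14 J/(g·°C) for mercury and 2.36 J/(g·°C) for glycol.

T_f ≈ 61.5 °C

T_f = Σ m_i c_i T_i / Σ m_i c_i:
T_f = (71.81·173.1 + 1001.1·53.51) / (71.81 + 1001.1)
    = 65999 / 1072.9 ≈ 61.51 °C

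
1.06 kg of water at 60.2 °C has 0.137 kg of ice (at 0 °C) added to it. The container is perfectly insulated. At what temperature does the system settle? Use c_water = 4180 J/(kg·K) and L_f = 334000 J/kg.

Net heat exchanged in the isolated system is zero:
melt ice: 0.137×334000 = 45758; meltwater 0→T: 0.137×4180×T = 572.66 T; water: 4430.8(T − 60.2)
5003.5 T = 266734 − 45758 = 220976
T ≈ 44.16 °C (positive, so assuming full melt was valid).

T_f ≈ 44.2 °C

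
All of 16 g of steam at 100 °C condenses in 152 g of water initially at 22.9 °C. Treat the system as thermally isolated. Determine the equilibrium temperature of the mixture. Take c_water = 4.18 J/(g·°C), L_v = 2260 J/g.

Heat gained plus heat lost sum to zero:
condense steam: −16×2260 = −36160; condensate cools 100→T: 16×4.18×(T − 100) = 66.88(T − 100); water warms: 152×4.18×(T − 22.9) = 635.36(T − 22.9)
702.24 T = 36160 + 6688 + 14550 = 57398
T ≈ 81.74 °C — below 100 °C, confirming all the steam condensed.

T_f ≈ 81.7 °C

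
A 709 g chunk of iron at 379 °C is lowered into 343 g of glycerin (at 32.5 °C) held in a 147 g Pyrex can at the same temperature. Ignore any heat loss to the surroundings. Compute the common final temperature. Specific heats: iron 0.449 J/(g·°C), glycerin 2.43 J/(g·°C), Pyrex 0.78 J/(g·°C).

Setting the total heat transfer to zero:
709×0.449×(T − 379) + 343×2.43×(T − 32.5) + 147×0.78×(T − 32.5) = 0
318.34(T − 379) + 833.49(T − 32.5) + 114.66(T − 32.5) = 0
(318.34 + 833.49 + 114.66) T = 318.34×379 + 833.49×32.5 + 114.66×32.5
T = 151466/1266.5 ≈ 119.60 °C

T_f ≈ 119.6 °C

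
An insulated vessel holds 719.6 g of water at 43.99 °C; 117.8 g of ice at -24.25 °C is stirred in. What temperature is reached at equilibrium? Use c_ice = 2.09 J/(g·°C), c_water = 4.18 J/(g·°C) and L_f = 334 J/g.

T_f ≈ 24.9 °C

Energy balance with sensible and latent terms:
ice -24.25→0 °C: 117.8×2.09×24.25 = 5970.4
  fusion: m_ice L_f = 117.8×334 = 39345
  warm the meltwater: 492.4 T
  water: 3007.9(T − 43.99)
3500.3 T = 132319 − 45316 = 87003
T ≈ 24.86 °C — above 0 °C, consistent with complete melting.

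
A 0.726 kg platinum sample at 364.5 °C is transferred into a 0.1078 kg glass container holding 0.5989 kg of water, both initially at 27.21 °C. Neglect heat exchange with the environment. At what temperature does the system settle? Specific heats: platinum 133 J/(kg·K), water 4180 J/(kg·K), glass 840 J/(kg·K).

Conservation of energy gives ΣQ = 0:
0.726×133×(T − 364.5) + 0.5989×4180×(T − 27.21) + 0.1078×840×(T − 27.21) = 0
96.56(T − 364.5) + 2503.4(T − 27.21) + 90.55(T − 27.21) = 0
(96.56 + 2503.4 + 90.55) T = 96.56×364.5 + 2503.4×27.21 + 90.55×27.21
T = 105777 / 2690.5 = 39.3 °C

T_f ≈ 39.3 °C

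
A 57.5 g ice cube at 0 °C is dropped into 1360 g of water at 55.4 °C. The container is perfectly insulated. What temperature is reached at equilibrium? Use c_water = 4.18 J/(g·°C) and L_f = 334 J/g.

Sum of m c ΔT and latent-heat terms is zero:
latent heat to melt: 57.5×334 = 19205
  meltwater 0→T: 57.5×4.18×T = 240.35 T
  water cools: 1360×4.18×(T − 55.4) = 5684.8(T − 55.4)
5925.1 T = 314938 − 19205 = 295733
T ≈ 49.91 °C — above 0 °C, consistent with complete melting.

T_f ≈ 49.9 °C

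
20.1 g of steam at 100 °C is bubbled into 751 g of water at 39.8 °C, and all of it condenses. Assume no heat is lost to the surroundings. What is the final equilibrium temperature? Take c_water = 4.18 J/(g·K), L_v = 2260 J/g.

Energy balance with sensible and latent terms:
condense steam: −20.1×2260 = −45426; condensed water 100 °C→T: 84.02(T − 100); original water: 3139.2(T − 39.8)
3223.2 T = 45426 + 8401.8 + 124939 = 178767
T ≈ 55.46 °C (< 100 °C, so full condensation is consistent).

T_f ≈ 55.5 °C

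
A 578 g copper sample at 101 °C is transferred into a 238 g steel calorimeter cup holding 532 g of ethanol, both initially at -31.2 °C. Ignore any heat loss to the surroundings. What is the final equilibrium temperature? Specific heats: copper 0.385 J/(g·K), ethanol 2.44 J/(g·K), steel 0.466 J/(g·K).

Taking heat into each body as positive, Σ m c ΔT = 0:
578×0.385×(T − 101) + 532×2.44×(T − (-31.2)) + 238×0.466×(T − (-31.2)) = 0
222.53(T − 101) + 1298.1(T − (-31.2)) + 110.91(T − (-31.2)) = 0
(222.53 + 1298.1 + 110.91) T = 222.53×101 + 1298.1×(-31.2) + 110.91×(-31.2)
T = -21485 / 1631.5 = -13.2 °C

T_f ≈ -13.2 °C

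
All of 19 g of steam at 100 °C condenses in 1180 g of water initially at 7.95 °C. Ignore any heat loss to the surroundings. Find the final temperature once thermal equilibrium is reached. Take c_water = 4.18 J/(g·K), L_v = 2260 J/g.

T_f ≈ 18.0 °C

Net heat exchanged in the isolated system is zero:
condense steam: −19·2260 = −42940
  condensed water 100 °C→T: 79.42(T − 100)
  original water: 4932.4(T − 7.95)
5011.8 T = 42940 + 7942 + 39213 = 90095
T ≈ 17.98 °C (< 100 °C, so full condensation is consistent).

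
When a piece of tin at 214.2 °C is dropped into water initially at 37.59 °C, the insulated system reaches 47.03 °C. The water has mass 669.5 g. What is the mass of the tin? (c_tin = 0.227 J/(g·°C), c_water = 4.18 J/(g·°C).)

Heat lost by the tin = heat gained by the water:
m×0.227×(214.2 − 47.03) = 669.5×4.18×(47.03 − 37.59)
37.95 m = 26418  ⇒  m ≈ 696.2 g

m ≈ 696 g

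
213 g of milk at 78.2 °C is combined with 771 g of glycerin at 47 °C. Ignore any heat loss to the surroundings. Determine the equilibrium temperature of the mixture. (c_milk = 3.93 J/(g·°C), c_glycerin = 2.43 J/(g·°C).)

T_f ≈ 56.6 °C

T_f is the heat-capacity-weighted average of the initial temperatures:
T_f = (837.09·78.2 + 1873.5·47) / (837.09 + 1873.5)
    = 153516 / 2710.6 ≈ 56.64 °C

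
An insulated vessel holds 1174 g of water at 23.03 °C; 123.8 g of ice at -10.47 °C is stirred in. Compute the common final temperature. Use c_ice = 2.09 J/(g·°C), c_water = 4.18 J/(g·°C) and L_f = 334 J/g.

Conservation of energy gives ΣQ = 0:
warm ice to 0 °C: 123.8·2.09·(0 − (-10.47)) = 2709; fusion: m_ice L_f = 123.8·334 = 41349; warm the meltwater: 517.48 T; water: 4907.3(T − 23.03)
5424.8 T = 113016 − 44058 = 68957
T ≈ 12.71 °C — above 0 °C, consistent with complete melting.

T_f ≈ 12.7 °C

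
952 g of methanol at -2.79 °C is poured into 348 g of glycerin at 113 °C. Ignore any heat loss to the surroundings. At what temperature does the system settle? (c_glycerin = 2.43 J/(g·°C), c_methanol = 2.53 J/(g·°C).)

|Q_glycerin| = |Q_methanol|:
348*2.43*(113 − T) = 952*2.53*(T − (-2.79))
845.64(113 − T) = 2408.6(T − (-2.79))
3254.2 T = 88837  ⇒  T ≈ 27.30 °C

T_f ≈ 27.3 °C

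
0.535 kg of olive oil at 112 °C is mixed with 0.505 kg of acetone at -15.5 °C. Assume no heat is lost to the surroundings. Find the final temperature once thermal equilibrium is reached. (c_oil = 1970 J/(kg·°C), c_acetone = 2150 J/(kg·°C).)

T_f ≈ 47.3 °C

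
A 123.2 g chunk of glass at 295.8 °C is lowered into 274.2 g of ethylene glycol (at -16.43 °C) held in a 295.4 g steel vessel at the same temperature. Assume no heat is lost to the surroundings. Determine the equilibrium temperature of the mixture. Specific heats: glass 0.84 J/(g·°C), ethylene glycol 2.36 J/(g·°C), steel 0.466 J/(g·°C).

Heat gained plus heat lost sum to zero:
123.2×0.84×(T − 295.8) + 274.2×2.36×(T − (-16.43)) + 295.4×0.466×(T − (-16.43)) = 0
103.49(T − 295.8) + 647.11(T − (-16.43)) + 137.66(T − (-16.43)) = 0
888.26 T = 17718
T = 17718 / 888.26 = 19.9 °C

T_f ≈ 19.9 °C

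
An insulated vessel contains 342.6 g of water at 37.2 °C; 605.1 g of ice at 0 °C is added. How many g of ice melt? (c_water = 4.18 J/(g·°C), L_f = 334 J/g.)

m_melted ≈ 159 g

Heat available from the water dropping to 0 °C: 342.6·4.18·37.2 = 53273 J.
Fully melting the ice requires m_ice L_f = 605.1·334 = 202103 J.
That's not enough to melt it all — equilibrium is at 0 °C with ice remaining.
m_melt = 53273 / L_f = 159.5 g.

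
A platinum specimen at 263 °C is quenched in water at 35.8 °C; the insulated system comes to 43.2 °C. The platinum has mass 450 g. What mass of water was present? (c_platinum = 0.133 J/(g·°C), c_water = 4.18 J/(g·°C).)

Setting the total heat transfer to zero:
450×0.133×(43.2 − 263) + m×4.18×(43.2 − 35.8) = 0
30.93 m = 13155
m = 13155/30.93 ≈ 425.3 g

m ≈ 425 g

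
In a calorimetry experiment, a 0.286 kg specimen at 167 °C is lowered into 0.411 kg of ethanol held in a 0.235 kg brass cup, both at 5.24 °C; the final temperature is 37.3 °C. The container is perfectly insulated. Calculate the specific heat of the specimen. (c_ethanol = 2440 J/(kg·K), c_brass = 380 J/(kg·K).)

Let T be the final temperature. ΣQ_i = 0:
0.286·c·(37.3 − 167) + 0.411·2440·(37.3 − 5.24) + 0.235·380·(37.3 − 5.24) = 0
-37.09 c = -35014
c = -35014/-37.09 ≈ 943.9 J/(kg·K)

c ≈ 944 J/(kg·K)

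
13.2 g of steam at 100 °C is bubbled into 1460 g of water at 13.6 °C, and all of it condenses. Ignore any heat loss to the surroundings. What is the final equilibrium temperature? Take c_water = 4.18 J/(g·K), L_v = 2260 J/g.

T_f ≈ 19.2 °C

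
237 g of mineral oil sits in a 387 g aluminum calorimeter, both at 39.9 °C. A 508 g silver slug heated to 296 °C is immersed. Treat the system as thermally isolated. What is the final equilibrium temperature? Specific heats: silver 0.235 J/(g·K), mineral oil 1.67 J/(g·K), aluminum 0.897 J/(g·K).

With ΣQ=0 the equilibrium temperature is the m·c-weighted mean:
T_f = (119.38×296 + 395.79×39.9 + 347.14×39.9) / (119.38 + 395.79 + 347.14)
    = 64979 / 862.31 ≈ 75.36 °C

T_f ≈ 75.4 °C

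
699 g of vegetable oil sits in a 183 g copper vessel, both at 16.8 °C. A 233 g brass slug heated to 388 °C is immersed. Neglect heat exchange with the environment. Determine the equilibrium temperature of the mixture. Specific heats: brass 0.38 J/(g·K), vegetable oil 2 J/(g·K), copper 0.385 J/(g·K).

Conservation of energy gives ΣQ = 0:
233×0.38×(T − 388) + 699×2×(T − 16.8) + 183×0.385×(T − 16.8) = 0
1557 T = 59024
T ≈ 37.91 °C

T_f ≈ 37.9 °C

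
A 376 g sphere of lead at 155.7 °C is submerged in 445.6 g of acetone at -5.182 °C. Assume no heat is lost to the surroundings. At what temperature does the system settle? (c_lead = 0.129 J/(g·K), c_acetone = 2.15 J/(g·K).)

Net heat exchanged in the isolated system is zero:
376×0.129×(T − 155.7) + 445.6×2.15×(T − (-5.182)) = 0
48.5(T − 155.7) + 958.04(T − (-5.182)) = 0
(48.5 + 958.04) T = 48.5×155.7 + 958.04×(-5.182)
T = 2587.5/1006.5 ≈ 2.57 °C

T_f ≈ 2.6 °C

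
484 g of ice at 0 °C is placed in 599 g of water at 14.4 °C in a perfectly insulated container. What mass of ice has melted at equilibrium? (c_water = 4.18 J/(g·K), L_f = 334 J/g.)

Water can give up m c ΔT = 599·4.18·14.4 = 36055 J before reaching 0 °C.
To melt every bit of ice: 484·334 = 161656 J.
Since 36055 < 161656 J, not all the ice melts; equilibrium is at 0 °C.
Mass melted = 36055/334 ≈ 107.9 g.

m_melted ≈ 108 g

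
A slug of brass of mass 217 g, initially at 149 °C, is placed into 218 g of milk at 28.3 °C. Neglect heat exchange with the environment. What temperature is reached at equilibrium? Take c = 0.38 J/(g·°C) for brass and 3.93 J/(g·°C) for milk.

T_f = Σ m_i c_i T_i / Σ m_i c_i:
T_f = (82.46×149 + 856.74×28.3) / (82.46 + 856.74)
    = 36532 / 939.2 ≈ 38.90 °C

T_f ≈ 38.9 °C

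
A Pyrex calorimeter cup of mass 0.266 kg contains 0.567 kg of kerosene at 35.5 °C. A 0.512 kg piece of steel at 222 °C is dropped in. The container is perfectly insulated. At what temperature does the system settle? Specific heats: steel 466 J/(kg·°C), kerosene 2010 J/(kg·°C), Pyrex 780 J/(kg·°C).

T_f ≈ 63.6 °C

Conservation of energy gives ΣQ = 0:
0.512×466×(T − 222) + 0.567×2010×(T − 35.5) + 0.266×780×(T − 35.5) = 0
1585.7 T = 100791
T ≈ 63.56 °C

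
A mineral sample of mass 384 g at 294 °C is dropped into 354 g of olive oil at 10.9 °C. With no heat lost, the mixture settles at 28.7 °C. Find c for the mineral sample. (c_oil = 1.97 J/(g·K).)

m_s c (T_s − T_f) = m_oil c_oil (T_f − T_0):
384·c·(294 − 28.7) = 354·1.97·(28.7 − 10.9)
101875 c = 12413  ⇒  c ≈ 0.1218 J/(g·K)

c ≈ 0.122 J/(g·K)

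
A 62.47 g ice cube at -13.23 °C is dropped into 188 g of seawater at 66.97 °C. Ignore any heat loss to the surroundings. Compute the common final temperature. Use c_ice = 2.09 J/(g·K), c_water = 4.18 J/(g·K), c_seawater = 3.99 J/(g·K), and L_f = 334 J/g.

T_f ≈ 27.3 °C

Sum of m c ΔT and latent-heat terms is zero:
ice -13.23→0 °C: 62.47·2.09·13.23 = 1727.3
  latent heat to melt: 62.47·334 = 20865
  meltwater 0→T: 62.47·4.18·T = 261.12 T
  seawater cools: 188·3.99·(T − 66.97) = 750.12(T − 66.97)
1011.2 T = 50236 − 22592 = 27643
T ≈ 27.34 °C. Since T > 0 °C, the all-ice-melts assumption holds.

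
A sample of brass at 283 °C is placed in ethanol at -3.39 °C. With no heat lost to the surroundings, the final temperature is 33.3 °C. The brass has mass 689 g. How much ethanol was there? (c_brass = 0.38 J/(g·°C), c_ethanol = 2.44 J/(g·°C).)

m ≈ 730 g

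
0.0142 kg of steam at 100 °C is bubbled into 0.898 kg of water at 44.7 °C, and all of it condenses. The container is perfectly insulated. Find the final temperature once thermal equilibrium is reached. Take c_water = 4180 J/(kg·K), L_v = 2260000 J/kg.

T_f ≈ 54.0 °C

Heat gained plus heat lost sum to zero:
condense steam: −0.0142·2260000 = −32092
  condensed water 100 °C→T: 59.36(T − 100)
  water warms: 0.898·4180·(T − 44.7) = 3753.6(T − 44.7)
3813 T = 32092 + 5935.6 + 167788 = 205815
T ≈ 53.98 °C, under the boiling point, so the assumption holds.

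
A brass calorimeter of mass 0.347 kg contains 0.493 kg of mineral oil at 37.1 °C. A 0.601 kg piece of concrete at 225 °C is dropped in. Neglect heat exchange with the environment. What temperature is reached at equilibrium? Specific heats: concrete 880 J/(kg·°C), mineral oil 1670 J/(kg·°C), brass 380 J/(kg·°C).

Conservation of energy gives ΣQ = 0:
0.601·880·(T − 225) + 0.493·1670·(T − 37.1) + 0.347·380·(T − 37.1) = 0
528.88(T − 225) + 823.31(T − 37.1) + 131.86(T − 37.1) = 0
(528.88 + 823.31 + 131.86) T = 528.88·225 + 823.31·37.1 + 131.86·37.1
T = 154435/1484 ≈ 104.06 °C

T_f ≈ 104.1 °C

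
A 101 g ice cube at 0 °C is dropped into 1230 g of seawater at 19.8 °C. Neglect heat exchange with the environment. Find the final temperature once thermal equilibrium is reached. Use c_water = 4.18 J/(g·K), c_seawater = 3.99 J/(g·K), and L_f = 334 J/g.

T_f ≈ 11.9 °C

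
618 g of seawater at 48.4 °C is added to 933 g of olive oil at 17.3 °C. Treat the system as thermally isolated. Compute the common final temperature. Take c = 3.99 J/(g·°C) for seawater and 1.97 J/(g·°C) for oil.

T_f ≈ 35.1 °C

Taking heat into each body as positive, Σ m c ΔT = 0:
618*3.99*(T − 48.4) + 933*1.97*(T − 17.3) = 0
2465.8(T − 48.4) + 1838(T − 17.3) = 0
4303.8 T = 151143
T = 151143/4303.8 ≈ 35.12 °C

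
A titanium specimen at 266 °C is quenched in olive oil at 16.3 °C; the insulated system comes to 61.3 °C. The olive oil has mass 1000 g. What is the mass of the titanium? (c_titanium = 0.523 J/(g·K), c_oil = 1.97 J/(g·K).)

m ≈ 828 g

|Q_titanium| = |Q_oil|:
m·0.523·(266 − 61.3) = 1000·1.97·(61.3 − 16.3)
107.06 m = 88650  ⇒  m ≈ 828.1 g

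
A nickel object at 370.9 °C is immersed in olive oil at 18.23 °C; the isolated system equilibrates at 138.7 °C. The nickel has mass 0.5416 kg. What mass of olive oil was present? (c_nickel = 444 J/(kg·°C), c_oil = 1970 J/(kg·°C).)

m ≈ 0.235 kg

Net heat exchanged in the isolated system is zero:
0.5416×444×(138.7 − 370.9) + m×1970×(138.7 − 18.23) = 0
237326 m = 55837
m = 55837/237326 ≈ 0.2353 kg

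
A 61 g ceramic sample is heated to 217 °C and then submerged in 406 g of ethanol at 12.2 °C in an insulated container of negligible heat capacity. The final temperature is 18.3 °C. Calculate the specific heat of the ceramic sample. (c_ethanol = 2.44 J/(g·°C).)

m_s c (T_s − T_f) = m_ethanol c_ethanol (T_f − T_0):
61×c×(217 − 18.3) = 406×2.44×(18.3 − 12.2)
12121 c = 6042.9  ⇒  c ≈ 0.4986 J/(g·°C)

c ≈ 0.499 J/(g·°C)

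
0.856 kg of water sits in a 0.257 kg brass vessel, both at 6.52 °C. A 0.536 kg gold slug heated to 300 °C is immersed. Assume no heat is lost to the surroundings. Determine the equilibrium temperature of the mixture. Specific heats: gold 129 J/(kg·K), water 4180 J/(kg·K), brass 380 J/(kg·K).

T_f ≈ 11.9 °C

Conservation of energy gives ΣQ = 0:
0.536·129·(T − 300) + 0.856·4180·(T − 6.52) + 0.257·380·(T − 6.52) = 0
69.14(T − 300) + 3578.1(T − 6.52) + 97.66(T − 6.52) = 0
3744.9 T = 44709
T = 44709/3744.9 ≈ 11.94 °C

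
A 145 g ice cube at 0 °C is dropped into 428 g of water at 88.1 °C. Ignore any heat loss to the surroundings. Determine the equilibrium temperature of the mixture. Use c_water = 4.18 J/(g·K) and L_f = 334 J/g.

Energy balance with sensible and latent terms:
melt ice: 145·334 = 48430
  meltwater 0→T: 145·4.18·T = 606.1 T
  water cools: 428·4.18·(T − 88.1) = 1789(T − 88.1)
2395.1 T = 157614 − 48430 = 109184
T ≈ 45.59 °C — above 0 °C, consistent with complete melting.

T_f ≈ 45.6 °C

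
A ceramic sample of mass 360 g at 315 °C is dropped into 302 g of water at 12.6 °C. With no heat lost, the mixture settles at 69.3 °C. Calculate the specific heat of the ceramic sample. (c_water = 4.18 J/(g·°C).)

c ≈ 0.809 J/(g·°C)

Heat lost by the ceramic sample = heat gained by the water:
360·c·(315 − 69.3) = 302·4.18·(69.3 − 12.6)
88452 c = 71576  ⇒  c ≈ 0.8092 J/(g·°C)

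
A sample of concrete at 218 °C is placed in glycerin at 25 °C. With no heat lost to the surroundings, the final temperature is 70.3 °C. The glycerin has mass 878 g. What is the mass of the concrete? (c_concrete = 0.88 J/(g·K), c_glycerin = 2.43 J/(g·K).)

Setting the total heat transfer to zero:
m×0.88×(70.3 − 218) + 878×2.43×(70.3 − 25) = 0
-129.98 m = -96649
m = -96649/-129.98 ≈ 743.6 g

m ≈ 744 g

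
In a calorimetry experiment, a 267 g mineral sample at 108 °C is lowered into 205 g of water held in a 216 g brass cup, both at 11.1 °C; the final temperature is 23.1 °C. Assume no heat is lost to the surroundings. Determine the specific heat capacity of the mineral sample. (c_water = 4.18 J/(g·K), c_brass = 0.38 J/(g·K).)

c ≈ 0.497 J/(g·K)

Taking heat into each body as positive, Σ m c ΔT = 0:
267·c·(23.1 − 108) + 205·4.18·(23.1 − 11.1) + 216·0.38·(23.1 − 11.1) = 0
-22668 c = -11268
c = -11268/-22668 ≈ 0.4971 J/(g·K)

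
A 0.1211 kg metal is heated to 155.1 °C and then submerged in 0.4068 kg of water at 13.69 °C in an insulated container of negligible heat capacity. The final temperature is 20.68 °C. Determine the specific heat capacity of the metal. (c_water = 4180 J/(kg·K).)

Heat lost by the metal = heat gained by the water:
0.1211×c×(155.1 − 20.68) = 0.4068×4180×(20.68 − 13.69)
16.28 c = 11886  ⇒  c ≈ 730.2 J/(kg·K)

c ≈ 730 J/(kg·K)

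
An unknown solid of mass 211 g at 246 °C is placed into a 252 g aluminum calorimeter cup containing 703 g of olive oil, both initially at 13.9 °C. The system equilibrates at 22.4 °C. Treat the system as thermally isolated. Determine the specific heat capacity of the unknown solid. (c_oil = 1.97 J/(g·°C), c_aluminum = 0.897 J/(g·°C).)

c ≈ 0.29 J/(g·°C)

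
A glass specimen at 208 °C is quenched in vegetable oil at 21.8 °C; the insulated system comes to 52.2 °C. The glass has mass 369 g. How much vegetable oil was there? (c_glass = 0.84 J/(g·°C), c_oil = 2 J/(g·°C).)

m ≈ 794 g

Conservation of energy gives ΣQ = 0:
369×0.84×(52.2 − 208) + m×2×(52.2 − 21.8) = 0
60.8 m = 48292
m = 48292/60.8 ≈ 794.3 g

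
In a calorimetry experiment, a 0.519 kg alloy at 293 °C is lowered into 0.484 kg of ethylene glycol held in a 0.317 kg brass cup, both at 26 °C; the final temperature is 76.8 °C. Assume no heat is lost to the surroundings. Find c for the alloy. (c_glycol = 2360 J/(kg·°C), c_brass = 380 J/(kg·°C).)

c ≈ 572 J/(kg·°C)

Let T be the final temperature. ΣQ_i = 0:
0.519×c×(76.8 − 293) + 0.484×2360×(76.8 − 26) + 0.317×380×(76.8 − 26) = 0
-112.21 c = -64145
c = -64145/-112.21 ≈ 571.7 J/(kg·°C)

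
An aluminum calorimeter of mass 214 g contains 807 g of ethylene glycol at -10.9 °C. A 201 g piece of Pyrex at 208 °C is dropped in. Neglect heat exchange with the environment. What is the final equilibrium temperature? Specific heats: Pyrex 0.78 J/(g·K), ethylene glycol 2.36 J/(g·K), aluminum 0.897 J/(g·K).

Energy conservation, ΣQ = 0:
201*0.78*(T − 208) + 807*2.36*(T − (-10.9)) + 214*0.897*(T − (-10.9)) = 0
156.78(T − 208) + 1904.5(T − (-10.9)) + 191.96(T − (-10.9)) = 0
2253.3 T = 9758.6
T = 9758.6/2253.3 ≈ 4.33 °C

T_f ≈ 4.3 °C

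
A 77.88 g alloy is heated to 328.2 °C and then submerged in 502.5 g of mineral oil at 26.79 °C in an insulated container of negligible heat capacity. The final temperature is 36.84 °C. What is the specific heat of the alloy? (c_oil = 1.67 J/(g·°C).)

Heat lost by the alloy = heat gained by the oil:
77.88·c·(328.2 − 36.84) = 502.5·1.67·(36.84 − 26.79)
22691 c = 8433.7  ⇒  c ≈ 0.3717 J/(g·°C)

c ≈ 0.372 J/(g·°C)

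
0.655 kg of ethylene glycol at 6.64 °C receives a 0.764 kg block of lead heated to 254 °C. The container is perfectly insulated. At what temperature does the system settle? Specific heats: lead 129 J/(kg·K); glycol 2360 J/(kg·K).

T_f ≈ 21.5 °C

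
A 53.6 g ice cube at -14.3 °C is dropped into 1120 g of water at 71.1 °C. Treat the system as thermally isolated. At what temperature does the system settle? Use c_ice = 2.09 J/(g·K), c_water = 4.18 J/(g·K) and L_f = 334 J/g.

Energy balance with sensible and latent terms:
ice -14.3→0 °C: 53.6×2.09×14.3 = 1601.9; melt ice: 53.6×334 = 17902; warm the meltwater: 224.05 T; water cools: 1120×4.18×(T − 71.1) = 4681.6(T − 71.1)
4905.6 T = 332862 − 19504 = 313357
T ≈ 63.88 °C — above 0 °C, consistent with complete melting.

T_f ≈ 63.9 °C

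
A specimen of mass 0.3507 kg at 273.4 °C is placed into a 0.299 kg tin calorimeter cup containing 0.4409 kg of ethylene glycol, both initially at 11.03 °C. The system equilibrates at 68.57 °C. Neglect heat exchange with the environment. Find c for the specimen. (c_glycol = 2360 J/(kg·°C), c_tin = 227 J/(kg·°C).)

Energy conservation, ΣQ = 0:
0.3507·c·(68.57 − 273.4) + 0.4409·2360·(68.57 − 11.03) + 0.299·227·(68.57 − 11.03) = 0
-71.83 c = -63777
c = -63777/-71.83 ≈ 887.8 J/(kg·°C)

c ≈ 888 J/(kg·°C)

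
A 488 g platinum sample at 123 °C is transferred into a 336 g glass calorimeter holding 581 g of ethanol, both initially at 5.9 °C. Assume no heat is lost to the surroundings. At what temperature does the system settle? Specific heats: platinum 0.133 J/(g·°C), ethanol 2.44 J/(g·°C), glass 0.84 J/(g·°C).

T_f ≈ 10.2 °C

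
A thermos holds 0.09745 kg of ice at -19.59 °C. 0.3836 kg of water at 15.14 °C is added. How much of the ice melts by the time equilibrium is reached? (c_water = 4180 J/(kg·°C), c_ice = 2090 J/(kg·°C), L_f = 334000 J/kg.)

Cooling the water to 0 °C releases 0.3836×4180×15.14 = 24276 J.
Warming the ice to 0 °C takes 0.09745×2090×19.59 = 3989.9 J, leaving 20286 J for melting.
Melting all 0.09745 kg of ice would need 0.09745×334000 = 32548 J.
20286 J < 32548 J, so only part of the ice melts and the system sits at 0 °C.
m_melted×334000 = 20286  ⇒  m_melted ≈ 0.06074 kg.

m_melted ≈ 0.0607 kg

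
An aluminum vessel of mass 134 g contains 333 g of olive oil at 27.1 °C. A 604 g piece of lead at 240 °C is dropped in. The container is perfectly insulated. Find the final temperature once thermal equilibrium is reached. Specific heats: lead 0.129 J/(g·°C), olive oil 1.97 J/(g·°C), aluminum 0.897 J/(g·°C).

T_f ≈ 46.5 °C

Taking heat into each body as positive, Σ m c ΔT = 0:
604·0.129·(T − 240) + 333·1.97·(T − 27.1) + 134·0.897·(T − 27.1) = 0
(77.92 + 656.01 + 120.2) T = 77.92·240 + 656.01·27.1 + 120.2·27.1
T = 39735 / 854.12 = 46.5 °C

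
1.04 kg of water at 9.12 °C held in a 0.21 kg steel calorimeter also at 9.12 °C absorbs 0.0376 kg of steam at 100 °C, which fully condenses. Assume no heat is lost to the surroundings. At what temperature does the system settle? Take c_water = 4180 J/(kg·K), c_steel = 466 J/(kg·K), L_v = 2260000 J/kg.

T_f ≈ 30.7 °C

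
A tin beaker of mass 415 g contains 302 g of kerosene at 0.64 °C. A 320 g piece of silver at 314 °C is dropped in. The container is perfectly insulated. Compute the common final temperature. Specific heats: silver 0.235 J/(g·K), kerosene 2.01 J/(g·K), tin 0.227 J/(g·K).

T_f ≈ 31.0 °C

Taking heat into each body as positive, Σ m c ΔT = 0:
320*0.235*(T − 314) + 302*2.01*(T − 0.64) + 415*0.227*(T − 0.64) = 0
776.42 T = 24062
T ≈ 30.99 °C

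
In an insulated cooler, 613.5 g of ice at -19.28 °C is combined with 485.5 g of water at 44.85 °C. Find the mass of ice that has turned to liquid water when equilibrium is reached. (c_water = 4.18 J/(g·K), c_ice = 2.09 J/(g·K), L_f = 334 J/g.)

m_melted ≈ 198 g

Heat available from the water dropping to 0 °C: 485.5×4.18×44.85 = 91018 J.
Warming the ice to 0 °C takes 613.5×2.09×19.28 = 24721 J, leaving 66297 J for melting.
Fully melting the ice requires m_ice L_f = 613.5×334 = 204909 J.
That's not enough to melt it all — equilibrium is at 0 °C with ice remaining.
m_melted×334 = 66297  ⇒  m_melted ≈ 198.5 g.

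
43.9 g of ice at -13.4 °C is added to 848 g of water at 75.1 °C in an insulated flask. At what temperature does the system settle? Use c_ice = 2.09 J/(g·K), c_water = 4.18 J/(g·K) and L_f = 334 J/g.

T_f ≈ 67.1 °C

Energy conservation, ΣQ = 0:
ice -13.4→0 °C: 43.9·2.09·13.4 = 1229.5; melt ice: 43.9·334 = 14663; meltwater 0→T: 43.9·4.18·T = 183.5 T; water: 3544.6(T − 75.1)
3728.1 T = 266202 − 15892 = 250310
T ≈ 67.14 °C (positive, so assuming full melt was valid).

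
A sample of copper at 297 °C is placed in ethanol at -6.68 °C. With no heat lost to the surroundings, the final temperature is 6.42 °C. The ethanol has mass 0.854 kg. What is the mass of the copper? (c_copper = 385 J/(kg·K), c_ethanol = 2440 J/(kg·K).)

|Q_copper| = |Q_ethanol|:
m·385·(297 − 6.42) = 0.854·2440·(6.42 − (-6.68))
111873 m = 27297  ⇒  m ≈ 0.244 kg

m ≈ 0.244 kg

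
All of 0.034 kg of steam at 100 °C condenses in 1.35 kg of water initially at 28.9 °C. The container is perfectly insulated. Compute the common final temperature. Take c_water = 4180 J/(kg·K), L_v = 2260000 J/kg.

T_f ≈ 43.9 °C

Setting the total heat transfer to zero:
latent heat released on condensation: 0.034×2260000 = 76840
  condensate cools 100→T: 0.034×4180×(T − 100) = 142.12(T − 100)
  original water: 5643(T − 28.9)
5785.1 T = 76840 + 14212 + 163083 = 254135
T ≈ 43.93 °C — below 100 °C, confirming all the steam condensed.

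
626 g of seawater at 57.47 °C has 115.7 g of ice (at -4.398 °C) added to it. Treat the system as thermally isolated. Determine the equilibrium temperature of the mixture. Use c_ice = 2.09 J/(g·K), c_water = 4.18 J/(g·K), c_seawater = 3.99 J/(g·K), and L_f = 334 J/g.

Heat gained plus heat lost sum to zero:
ice -4.398→0 °C: 115.7×2.09×4.398 = 1063.5; latent heat to melt: 115.7×334 = 38644; warm the meltwater: 483.63 T; seawater: 2497.7(T − 57.47)
2981.4 T = 143545 − 39707 = 103838
T ≈ 34.83 °C (positive, so assuming full melt was valid).

T_f ≈ 34.8 °C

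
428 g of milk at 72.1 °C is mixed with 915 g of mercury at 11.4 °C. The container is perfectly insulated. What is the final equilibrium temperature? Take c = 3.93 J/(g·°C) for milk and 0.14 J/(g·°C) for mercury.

T_f is the heat-capacity-weighted average of the initial temperatures:
T_f = (1682·72.1 + 128.1·11.4) / (1682 + 128.1)
    = 122735 / 1810.1 ≈ 67.80 °C

T_f ≈ 67.8 °C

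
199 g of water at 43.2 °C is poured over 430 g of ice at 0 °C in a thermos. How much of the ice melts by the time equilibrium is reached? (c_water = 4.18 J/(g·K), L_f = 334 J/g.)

Cooling the water to 0 °C releases 199×4.18×43.2 = 35935 J.
Melting all 430 g of ice would need 430×334 = 143620 J.
That's not enough to melt it all — equilibrium is at 0 °C with ice remaining.
m_melt = 35935 / L_f = 107.6 g.

m_melted ≈ 108 g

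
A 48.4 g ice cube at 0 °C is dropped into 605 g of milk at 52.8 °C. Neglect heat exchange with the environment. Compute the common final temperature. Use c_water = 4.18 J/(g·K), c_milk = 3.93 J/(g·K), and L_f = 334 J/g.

Conservation of energy gives ΣQ = 0:
fusion: m_ice L_f = 48.4·334 = 16166
  warm the meltwater: 202.31 T
  milk: 2377.7(T − 52.8)
2580 T = 125540 − 16166 = 109374
T ≈ 42.39 °C. Since T > 0 °C, the all-ice-melts assumption holds.

T_f ≈ 42.4 °C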